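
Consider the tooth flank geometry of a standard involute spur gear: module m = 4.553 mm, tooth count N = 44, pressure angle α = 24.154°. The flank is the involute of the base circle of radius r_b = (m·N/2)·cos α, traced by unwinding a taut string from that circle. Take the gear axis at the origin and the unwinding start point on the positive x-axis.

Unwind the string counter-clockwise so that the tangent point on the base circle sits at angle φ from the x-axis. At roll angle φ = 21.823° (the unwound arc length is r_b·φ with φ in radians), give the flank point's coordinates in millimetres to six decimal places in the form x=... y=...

x=97.787378 y=1.659089

pitch radius r_p = m·N/2 = 4.553·44/2 = 100.166000
base radius r_b = r_p·cos α = 100.166000·cos 24.154° = 91.396359
roll angle φ = 21.823° = 0.38088320 rad
x = r_b·(cos φ + φ·sin φ) = 91.396359·(0.92833668 + 0.38088320·0.37174052) = 97.787378
y = r_b·(sin φ − φ·cos φ) = 91.396359·(0.37174052 − 0.38088320·0.92833668) = 1.659089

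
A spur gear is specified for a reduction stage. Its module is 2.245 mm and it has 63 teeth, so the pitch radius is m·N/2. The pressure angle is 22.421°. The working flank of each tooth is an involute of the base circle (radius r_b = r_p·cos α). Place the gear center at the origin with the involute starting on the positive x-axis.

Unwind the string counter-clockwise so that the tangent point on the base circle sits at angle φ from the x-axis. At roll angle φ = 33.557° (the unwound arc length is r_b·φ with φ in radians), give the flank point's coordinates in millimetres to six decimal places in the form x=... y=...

x=75.640326 y=4.229403

pitch radius r_p = m·N/2 = 2.245·63/2 = 70.717500
base radius r_b = r_p·cos α = 70.717500·cos 22.421° = 65.371703
roll angle φ = 33.557° = 0.58568014 rad
x = r_b·(cos φ + φ·sin φ) = 65.371703·(0.83333632 + 0.58568014·0.55276629) = 75.640326
y = r_b·(sin φ − φ·cos φ) = 65.371703·(0.55276629 − 0.58568014·0.83333632) = 4.229403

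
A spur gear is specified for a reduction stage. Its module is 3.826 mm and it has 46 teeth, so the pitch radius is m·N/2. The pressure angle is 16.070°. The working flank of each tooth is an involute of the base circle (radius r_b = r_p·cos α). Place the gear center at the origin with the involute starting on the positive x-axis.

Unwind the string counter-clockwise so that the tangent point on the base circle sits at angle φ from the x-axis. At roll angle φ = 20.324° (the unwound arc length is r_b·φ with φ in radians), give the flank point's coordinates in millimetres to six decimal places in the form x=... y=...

x=89.713148 y=1.242298

pitch radius r_p = m·N/2 = 3.826·46/2 = 87.998000
base radius r_b = r_p·cos α = 87.998000·cos 16.070° = 84.559410
roll angle φ = 20.324° = 0.35472072 rad
x = r_b·(cos φ + φ·sin φ) = 84.559410·(0.93774353 + 0.35472072·0.34732848) = 89.713148
y = r_b·(sin φ − φ·cos φ) = 84.559410·(0.34732848 − 0.35472072·0.93774353) = 1.242298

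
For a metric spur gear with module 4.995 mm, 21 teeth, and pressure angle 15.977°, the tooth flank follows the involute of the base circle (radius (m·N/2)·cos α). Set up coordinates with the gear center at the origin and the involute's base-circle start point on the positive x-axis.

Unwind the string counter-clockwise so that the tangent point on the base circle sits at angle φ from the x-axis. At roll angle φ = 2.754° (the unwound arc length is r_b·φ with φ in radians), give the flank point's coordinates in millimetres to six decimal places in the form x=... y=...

pitch radius r_p = m·N/2 = 4.995·21/2 = 52.447500
base radius r_b = r_p·cos α = 52.447500·cos 15.977° = 50.421572
roll angle φ = 2.754° = 0.04806637 rad
x = r_b·(cos φ + φ·sin φ) = 50.421572·(0.99884503 + 0.04806637·0.04804786) = 50.479785
y = r_b·(sin φ − φ·cos φ) = 50.421572·(0.04804786 − 0.04806637·0.99884503) = 0.001866

x=50.479785 y=0.001866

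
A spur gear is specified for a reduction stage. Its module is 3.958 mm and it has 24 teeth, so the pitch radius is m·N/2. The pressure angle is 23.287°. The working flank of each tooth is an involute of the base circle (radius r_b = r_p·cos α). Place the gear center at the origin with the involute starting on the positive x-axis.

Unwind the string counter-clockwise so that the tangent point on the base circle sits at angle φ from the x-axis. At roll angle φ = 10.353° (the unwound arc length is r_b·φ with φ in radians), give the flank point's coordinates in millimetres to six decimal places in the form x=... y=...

x=44.333202 y=0.085515

pitch radius r_p = m·N/2 = 3.958·24/2 = 47.496000
base radius r_b = r_p·cos α = 47.496000·cos 23.287° = 43.626791
roll angle φ = 10.353° = 0.18069394 rad
x = r_b·(cos φ + φ·sin φ) = 43.626791·(0.98371922 + 0.18069394·0.17971226) = 44.333202
y = r_b·(sin φ − φ·cos φ) = 43.626791·(0.17971226 − 0.18069394·0.98371922) = 0.085515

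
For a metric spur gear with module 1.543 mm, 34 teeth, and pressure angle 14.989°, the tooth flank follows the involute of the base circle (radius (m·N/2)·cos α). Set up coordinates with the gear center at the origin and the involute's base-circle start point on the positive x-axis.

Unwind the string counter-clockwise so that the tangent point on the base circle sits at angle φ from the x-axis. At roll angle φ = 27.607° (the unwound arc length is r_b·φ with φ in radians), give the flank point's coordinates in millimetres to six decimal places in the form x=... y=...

x=28.111308 y=0.923067

pitch radius r_p = m·N/2 = 1.543·34/2 = 26.231000
base radius r_b = r_p·cos α = 26.231000·cos 14.989° = 25.338503
roll angle φ = 27.607° = 0.48183305 rad
x = r_b·(cos φ + φ·sin φ) = 25.338503·(0.88614697 + 0.48183305·0.46340430) = 28.111308
y = r_b·(sin φ − φ·cos φ) = 25.338503·(0.46340430 − 0.48183305·0.88614697) = 0.923067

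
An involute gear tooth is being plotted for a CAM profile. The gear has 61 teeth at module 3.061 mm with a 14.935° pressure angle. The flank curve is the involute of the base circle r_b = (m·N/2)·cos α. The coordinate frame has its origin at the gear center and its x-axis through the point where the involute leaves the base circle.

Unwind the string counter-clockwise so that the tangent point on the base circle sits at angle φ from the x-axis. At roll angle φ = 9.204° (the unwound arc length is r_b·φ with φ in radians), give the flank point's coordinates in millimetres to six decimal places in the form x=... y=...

x=91.363077 y=0.124325

pitch radius r_p = m·N/2 = 3.061·61/2 = 93.360500
base radius r_b = r_p·cos α = 93.360500·cos 14.935° = 90.206673
roll angle φ = 9.204° = 0.16064010 rad
x = r_b·(cos φ + φ·sin φ) = 90.206673·(0.98712510 + 0.16064010·0.15995010) = 91.363077
y = r_b·(sin φ − φ·cos φ) = 90.206673·(0.15995010 − 0.16064010·0.98712510) = 0.124325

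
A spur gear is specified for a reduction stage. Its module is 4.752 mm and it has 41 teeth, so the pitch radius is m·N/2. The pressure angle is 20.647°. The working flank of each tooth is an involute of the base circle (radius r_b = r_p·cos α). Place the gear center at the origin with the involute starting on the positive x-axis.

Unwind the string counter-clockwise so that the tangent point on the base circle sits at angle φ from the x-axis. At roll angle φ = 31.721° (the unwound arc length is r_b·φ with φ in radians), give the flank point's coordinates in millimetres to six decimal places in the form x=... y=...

x=104.077271 y=5.000123

pitch radius r_p = m·N/2 = 4.752·41/2 = 97.416000
base radius r_b = r_p·cos α = 97.416000·cos 20.647° = 91.159029
roll angle φ = 31.721° = 0.55363589 rad
x = r_b·(cos φ + φ·sin φ) = 91.159029·(0.85061846 + 0.55363589·0.52578345) = 104.077271
y = r_b·(sin φ − φ·cos φ) = 91.159029·(0.52578345 − 0.55363589·0.85061846) = 5.000123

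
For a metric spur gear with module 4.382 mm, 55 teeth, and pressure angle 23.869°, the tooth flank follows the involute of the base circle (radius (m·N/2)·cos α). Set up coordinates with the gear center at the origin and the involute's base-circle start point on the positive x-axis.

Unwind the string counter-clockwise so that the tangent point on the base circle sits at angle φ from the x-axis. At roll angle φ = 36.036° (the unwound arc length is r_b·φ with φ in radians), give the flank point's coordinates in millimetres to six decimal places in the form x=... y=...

pitch radius r_p = m·N/2 = 4.382·55/2 = 120.505000
base radius r_b = r_p·cos α = 120.505000·cos 23.869° = 110.198572
roll angle φ = 36.036° = 0.62894685 rad
x = r_b·(cos φ + φ·sin φ) = 110.198572·(0.80864752 + 0.62894685·0.58829346) = 129.885859
y = r_b·(sin φ − φ·cos φ) = 110.198572·(0.58829346 − 0.62894685·0.80864752) = 8.782512

x=129.885859 y=8.782512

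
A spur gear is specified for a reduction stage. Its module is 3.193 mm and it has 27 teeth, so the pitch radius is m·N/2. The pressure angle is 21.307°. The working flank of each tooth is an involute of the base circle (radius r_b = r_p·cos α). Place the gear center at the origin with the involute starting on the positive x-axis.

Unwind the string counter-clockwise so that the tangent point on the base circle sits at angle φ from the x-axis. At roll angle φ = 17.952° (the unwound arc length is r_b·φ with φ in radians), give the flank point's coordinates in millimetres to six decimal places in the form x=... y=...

pitch radius r_p = m·N/2 = 3.193·27/2 = 43.105500
base radius r_b = r_p·cos α = 43.105500·cos 21.307° = 40.159103
roll angle φ = 17.952° = 0.31332151 rad
x = r_b·(cos φ + φ·sin φ) = 40.159103·(0.95131506 + 0.31332151·0.30822013) = 42.082204
y = r_b·(sin φ − φ·cos φ) = 40.159103·(0.30822013 − 0.31332151·0.95131506) = 0.407722

x=42.082204 y=0.407722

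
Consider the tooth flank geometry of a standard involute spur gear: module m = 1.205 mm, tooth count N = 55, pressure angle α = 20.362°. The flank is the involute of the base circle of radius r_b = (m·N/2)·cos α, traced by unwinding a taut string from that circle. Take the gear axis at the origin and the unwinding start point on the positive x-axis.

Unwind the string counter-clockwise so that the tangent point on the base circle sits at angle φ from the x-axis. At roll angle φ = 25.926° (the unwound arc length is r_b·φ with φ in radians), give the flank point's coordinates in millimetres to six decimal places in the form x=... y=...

x=34.086358 y=0.939931

pitch radius r_p = m·N/2 = 1.205·55/2 = 33.137500
base radius r_b = r_p·cos α = 33.137500·cos 20.362° = 31.066836
roll angle φ = 25.926° = 0.45249406 rad
x = r_b·(cos φ + φ·sin φ) = 31.066836·(0.89935947 + 0.45249406·0.43720995) = 34.086358
y = r_b·(sin φ − φ·cos φ) = 31.066836·(0.43720995 − 0.45249406·0.89935947) = 0.939931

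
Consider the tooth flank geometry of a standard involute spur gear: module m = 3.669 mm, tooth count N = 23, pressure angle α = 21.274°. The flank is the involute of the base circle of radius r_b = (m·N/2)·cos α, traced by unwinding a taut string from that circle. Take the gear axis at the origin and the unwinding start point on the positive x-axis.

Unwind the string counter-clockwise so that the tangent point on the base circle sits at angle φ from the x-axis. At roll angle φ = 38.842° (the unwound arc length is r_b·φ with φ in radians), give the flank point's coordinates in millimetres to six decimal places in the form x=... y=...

x=47.341289 y=3.898683

pitch radius r_p = m·N/2 = 3.669·23/2 = 42.193500
base radius r_b = r_p·cos α = 42.193500·cos 21.274° = 39.318265
roll angle φ = 38.842° = 0.67792079 rad
x = r_b·(cos φ + φ·sin φ) = 39.318265·(0.77887843 + 0.67792079·0.62717493) = 47.341289
y = r_b·(sin φ − φ·cos φ) = 39.318265·(0.62717493 − 0.67792079·0.77887843) = 3.898683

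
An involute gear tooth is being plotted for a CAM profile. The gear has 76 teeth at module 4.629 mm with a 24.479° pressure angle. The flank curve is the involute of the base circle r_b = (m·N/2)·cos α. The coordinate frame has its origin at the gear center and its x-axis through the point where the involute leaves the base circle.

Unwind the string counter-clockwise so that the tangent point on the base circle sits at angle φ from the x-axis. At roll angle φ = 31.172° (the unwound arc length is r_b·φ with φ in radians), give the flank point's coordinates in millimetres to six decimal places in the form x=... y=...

x=182.059110 y=8.341830

pitch radius r_p = m·N/2 = 4.629·76/2 = 175.902000
base radius r_b = r_p·cos α = 175.902000·cos 24.479° = 160.090733
roll angle φ = 31.172° = 0.54405403 rad
x = r_b·(cos φ + φ·sin φ) = 160.090733·(0.85561731 + 0.54405403·0.51760894) = 182.059110
y = r_b·(sin φ − φ·cos φ) = 160.090733·(0.51760894 − 0.54405403·0.85561731) = 8.341830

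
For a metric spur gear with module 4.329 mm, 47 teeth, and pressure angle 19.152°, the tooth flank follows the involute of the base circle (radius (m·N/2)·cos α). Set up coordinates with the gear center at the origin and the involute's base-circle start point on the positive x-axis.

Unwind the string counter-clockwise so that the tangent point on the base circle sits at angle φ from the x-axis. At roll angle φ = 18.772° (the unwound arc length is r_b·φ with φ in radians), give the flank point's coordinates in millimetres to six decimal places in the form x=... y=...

pitch radius r_p = m·N/2 = 4.329·47/2 = 101.731500
base radius r_b = r_p·cos α = 101.731500·cos 19.152° = 96.100819
roll angle φ = 18.772° = 0.32763321 rad
x = r_b·(cos φ + φ·sin φ) = 96.100819·(0.94680664 + 0.32763321·0.32180304) = 101.121126
y = r_b·(sin φ − φ·cos φ) = 96.100819·(0.32180304 − 0.32763321·0.94680664) = 1.114553

x=101.121126 y=1.114553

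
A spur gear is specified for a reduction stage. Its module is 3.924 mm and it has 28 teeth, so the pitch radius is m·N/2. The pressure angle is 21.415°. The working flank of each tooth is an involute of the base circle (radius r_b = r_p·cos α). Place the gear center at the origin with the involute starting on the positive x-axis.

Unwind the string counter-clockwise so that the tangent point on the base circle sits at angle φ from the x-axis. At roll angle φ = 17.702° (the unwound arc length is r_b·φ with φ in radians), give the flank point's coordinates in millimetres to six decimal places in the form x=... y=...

pitch radius r_p = m·N/2 = 3.924·28/2 = 54.936000
base radius r_b = r_p·cos α = 54.936000·cos 21.415° = 51.143233
roll angle φ = 17.702° = 0.30895818 rad
x = r_b·(cos φ + φ·sin φ) = 51.143233·(0.95265087 + 0.30895818·0.30406631) = 53.526234
y = r_b·(sin φ − φ·cos φ) = 51.143233·(0.30406631 − 0.30895818·0.95265087) = 0.497983

x=53.526234 y=0.497983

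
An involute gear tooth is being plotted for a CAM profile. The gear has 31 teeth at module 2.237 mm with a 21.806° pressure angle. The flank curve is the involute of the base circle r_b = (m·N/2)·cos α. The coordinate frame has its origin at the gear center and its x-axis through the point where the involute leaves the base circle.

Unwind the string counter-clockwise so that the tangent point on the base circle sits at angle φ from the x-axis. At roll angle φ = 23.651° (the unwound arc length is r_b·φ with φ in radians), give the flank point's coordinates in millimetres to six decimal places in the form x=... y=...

x=34.819473 y=0.741986

pitch radius r_p = m·N/2 = 2.237·31/2 = 34.673500
base radius r_b = r_p·cos α = 34.673500·cos 21.806° = 32.192505
roll angle φ = 23.651° = 0.41278782 rad
x = r_b·(cos φ + φ·sin φ) = 32.192505·(0.91600601 + 0.41278782·0.40116454) = 34.819473
y = r_b·(sin φ − φ·cos φ) = 32.192505·(0.40116454 − 0.41278782·0.91600601) = 0.741986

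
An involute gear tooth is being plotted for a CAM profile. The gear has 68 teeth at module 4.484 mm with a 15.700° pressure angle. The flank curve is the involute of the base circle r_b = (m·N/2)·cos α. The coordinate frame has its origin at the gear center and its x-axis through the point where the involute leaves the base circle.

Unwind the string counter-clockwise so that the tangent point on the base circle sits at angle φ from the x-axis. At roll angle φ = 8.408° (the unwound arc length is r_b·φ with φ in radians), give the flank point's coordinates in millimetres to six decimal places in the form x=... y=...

pitch radius r_p = m·N/2 = 4.484·68/2 = 152.456000
base radius r_b = r_p·cos α = 152.456000·cos 15.700° = 146.768133
roll angle φ = 8.408° = 0.14674728 rad
x = r_b·(cos φ + φ·sin φ) = 146.768133·(0.98925193 + 0.14674728·0.14622116) = 148.339944
y = r_b·(sin φ − φ·cos φ) = 146.768133·(0.14622116 − 0.14674728·0.98925193) = 0.154271

x=148.339944 y=0.154271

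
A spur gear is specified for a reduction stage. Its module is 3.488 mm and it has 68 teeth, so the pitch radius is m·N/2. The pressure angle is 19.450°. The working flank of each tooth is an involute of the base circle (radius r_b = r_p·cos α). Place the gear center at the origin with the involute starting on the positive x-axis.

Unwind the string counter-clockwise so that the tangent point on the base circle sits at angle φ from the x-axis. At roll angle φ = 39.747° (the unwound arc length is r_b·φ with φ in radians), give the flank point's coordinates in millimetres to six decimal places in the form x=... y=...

pitch radius r_p = m·N/2 = 3.488·68/2 = 118.592000
base radius r_b = r_p·cos α = 118.592000·cos 19.450° = 111.824243
roll angle φ = 39.747° = 0.69371602 rad
x = r_b·(cos φ + φ·sin φ) = 111.824243·(0.76887531 + 0.69371602·0.63939874) = 135.579790
y = r_b·(sin φ − φ·cos φ) = 111.824243·(0.63939874 − 0.69371602·0.76887531) = 11.855341

x=135.579790 y=11.855341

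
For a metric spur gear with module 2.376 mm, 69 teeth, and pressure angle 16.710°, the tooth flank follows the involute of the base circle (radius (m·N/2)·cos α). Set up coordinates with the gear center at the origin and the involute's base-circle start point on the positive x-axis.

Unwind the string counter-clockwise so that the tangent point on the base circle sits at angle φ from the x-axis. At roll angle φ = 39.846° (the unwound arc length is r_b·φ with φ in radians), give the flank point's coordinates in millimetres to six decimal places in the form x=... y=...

pitch radius r_p = m·N/2 = 2.376·69/2 = 81.972000
base radius r_b = r_p·cos α = 81.972000·cos 16.710° = 78.510513
roll angle φ = 39.846° = 0.69544389 rad
x = r_b·(cos φ + φ·sin φ) = 78.510513·(0.76776936 + 0.69544389·0.64072631) = 95.261403
y = r_b·(sin φ − φ·cos φ) = 78.510513·(0.64072631 − 0.69544389·0.76776936) = 8.383808

x=95.261403 y=8.383808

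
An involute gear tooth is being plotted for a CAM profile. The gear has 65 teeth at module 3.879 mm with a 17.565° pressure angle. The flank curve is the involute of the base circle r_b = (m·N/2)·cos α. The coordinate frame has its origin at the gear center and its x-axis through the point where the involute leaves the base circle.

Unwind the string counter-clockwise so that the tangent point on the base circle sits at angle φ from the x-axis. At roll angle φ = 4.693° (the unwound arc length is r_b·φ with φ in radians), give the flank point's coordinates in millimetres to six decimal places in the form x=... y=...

x=120.592126 y=0.022001

pitch radius r_p = m·N/2 = 3.879·65/2 = 126.067500
base radius r_b = r_p·cos α = 126.067500·cos 17.565° = 120.189628
roll angle φ = 4.693° = 0.08190830 rad
x = r_b·(cos φ + φ·sin φ) = 120.189628·(0.99664739 + 0.08190830·0.08181675) = 120.592126
y = r_b·(sin φ − φ·cos φ) = 120.189628·(0.08181675 − 0.08190830·0.99664739) = 0.022001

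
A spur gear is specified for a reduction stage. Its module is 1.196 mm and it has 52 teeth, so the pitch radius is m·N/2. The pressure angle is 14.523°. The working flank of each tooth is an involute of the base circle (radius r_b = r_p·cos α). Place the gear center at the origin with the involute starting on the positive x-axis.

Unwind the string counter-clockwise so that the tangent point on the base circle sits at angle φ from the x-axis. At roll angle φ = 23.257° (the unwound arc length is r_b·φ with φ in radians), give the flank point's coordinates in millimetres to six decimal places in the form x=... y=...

pitch radius r_p = m·N/2 = 1.196·52/2 = 31.096000
base radius r_b = r_p·cos α = 31.096000·cos 14.523° = 30.102391
roll angle φ = 23.257° = 0.40591122 rad
x = r_b·(cos φ + φ·sin φ) = 30.102391·(0.91874298 + 0.40591122·0.39485610) = 32.481067
y = r_b·(sin φ − φ·cos φ) = 30.102391·(0.39485610 − 0.40591122·0.91874298) = 0.660086

x=32.481067 y=0.660086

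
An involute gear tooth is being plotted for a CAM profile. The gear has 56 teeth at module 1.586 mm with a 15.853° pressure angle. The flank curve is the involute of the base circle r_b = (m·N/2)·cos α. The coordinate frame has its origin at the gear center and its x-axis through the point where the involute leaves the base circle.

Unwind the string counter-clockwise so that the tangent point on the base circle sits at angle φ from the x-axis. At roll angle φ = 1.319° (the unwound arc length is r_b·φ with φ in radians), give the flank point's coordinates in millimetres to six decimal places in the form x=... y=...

pitch radius r_p = m·N/2 = 1.586·56/2 = 44.408000
base radius r_b = r_p·cos α = 44.408000·cos 15.853° = 42.718974
roll angle φ = 1.319° = 0.02302089 rad
x = r_b·(cos φ + φ·sin φ) = 42.718974·(0.99973503 + 0.02302089·0.02301886) = 42.730292
y = r_b·(sin φ − φ·cos φ) = 42.718974·(0.02301886 − 0.02302089·0.99973503) = 0.000174

x=42.730292 y=0.000174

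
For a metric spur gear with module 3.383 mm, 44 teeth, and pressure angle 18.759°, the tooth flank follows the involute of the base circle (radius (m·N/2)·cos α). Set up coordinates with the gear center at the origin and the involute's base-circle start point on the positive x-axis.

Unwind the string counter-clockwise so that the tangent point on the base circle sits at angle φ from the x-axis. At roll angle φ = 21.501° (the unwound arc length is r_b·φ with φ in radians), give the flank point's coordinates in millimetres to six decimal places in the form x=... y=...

x=75.261187 y=1.223991

pitch radius r_p = m·N/2 = 3.383·44/2 = 74.426000
base radius r_b = r_p·cos α = 74.426000·cos 18.759° = 70.472463
roll angle φ = 21.501° = 0.37526324 rad
x = r_b·(cos φ + φ·sin φ) = 70.472463·(0.93041117 + 0.37526324·0.36651747) = 75.261187
y = r_b·(sin φ − φ·cos φ) = 70.472463·(0.36651747 − 0.37526324·0.93041117) = 1.223991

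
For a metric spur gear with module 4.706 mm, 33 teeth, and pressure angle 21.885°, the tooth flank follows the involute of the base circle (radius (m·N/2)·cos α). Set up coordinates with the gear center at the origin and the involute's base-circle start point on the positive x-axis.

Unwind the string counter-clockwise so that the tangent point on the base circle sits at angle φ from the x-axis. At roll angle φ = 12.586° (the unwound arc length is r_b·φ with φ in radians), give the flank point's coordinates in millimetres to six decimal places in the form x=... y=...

x=73.770636 y=0.253355

pitch radius r_p = m·N/2 = 4.706·33/2 = 77.649000
base radius r_b = r_p·cos α = 77.649000·cos 21.885° = 72.053137
roll angle φ = 12.586° = 0.21966714 rad
x = r_b·(cos φ + φ·sin φ) = 72.053137·(0.97597004 + 0.21966714·0.21790477) = 73.770636
y = r_b·(sin φ − φ·cos φ) = 72.053137·(0.21790477 − 0.21966714·0.97597004) = 0.253355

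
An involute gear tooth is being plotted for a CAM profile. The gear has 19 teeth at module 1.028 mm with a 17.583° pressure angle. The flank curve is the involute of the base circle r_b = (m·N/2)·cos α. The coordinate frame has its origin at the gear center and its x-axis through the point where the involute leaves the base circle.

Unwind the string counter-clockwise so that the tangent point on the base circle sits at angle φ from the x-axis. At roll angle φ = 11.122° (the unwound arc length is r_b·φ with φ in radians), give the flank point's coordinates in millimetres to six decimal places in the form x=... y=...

x=9.483486 y=0.022613

pitch radius r_p = m·N/2 = 1.028·19/2 = 9.766000
base radius r_b = r_p·cos α = 9.766000·cos 17.583° = 9.309736
roll angle φ = 11.122° = 0.19411552 rad
x = r_b·(cos φ + φ·sin φ) = 9.309736·(0.98121867 + 0.19411552·0.19289874) = 9.483486
y = r_b·(sin φ − φ·cos φ) = 9.309736·(0.19289874 − 0.19411552·0.98121867) = 0.022613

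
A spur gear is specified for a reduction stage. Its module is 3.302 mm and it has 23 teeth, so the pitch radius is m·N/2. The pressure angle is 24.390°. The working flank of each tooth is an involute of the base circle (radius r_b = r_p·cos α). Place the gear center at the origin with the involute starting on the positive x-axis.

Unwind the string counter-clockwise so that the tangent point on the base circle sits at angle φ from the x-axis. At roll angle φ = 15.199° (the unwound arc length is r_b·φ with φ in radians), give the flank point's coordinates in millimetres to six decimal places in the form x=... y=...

pitch radius r_p = m·N/2 = 3.302·23/2 = 37.973000
base radius r_b = r_p·cos α = 37.973000·cos 24.390° = 34.584128
roll angle φ = 15.199° = 0.26527259 rad
x = r_b·(cos φ + φ·sin φ) = 34.584128·(0.96502107 + 0.26527259·0.26217234) = 35.779639
y = r_b·(sin φ − φ·cos φ) = 34.584128·(0.26217234 − 0.26527259·0.96502107) = 0.213685

x=35.779639 y=0.213685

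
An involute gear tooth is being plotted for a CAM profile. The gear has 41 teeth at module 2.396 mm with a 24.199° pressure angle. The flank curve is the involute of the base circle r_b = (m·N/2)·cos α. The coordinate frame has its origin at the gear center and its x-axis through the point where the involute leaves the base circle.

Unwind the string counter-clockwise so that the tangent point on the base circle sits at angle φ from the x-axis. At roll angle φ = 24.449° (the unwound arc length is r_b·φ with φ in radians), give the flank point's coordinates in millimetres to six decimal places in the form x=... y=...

pitch radius r_p = m·N/2 = 2.396·41/2 = 49.118000
base radius r_b = r_p·cos α = 49.118000·cos 24.199° = 44.801867
roll angle φ = 24.449° = 0.42671555 rad
x = r_b·(cos φ + φ·sin φ) = 44.801867·(0.91033004 + 0.42671555·0.41388311) = 48.696959
y = r_b·(sin φ − φ·cos φ) = 44.801867·(0.41388311 − 0.42671555·0.91033004) = 1.139362

x=48.696959 y=1.139362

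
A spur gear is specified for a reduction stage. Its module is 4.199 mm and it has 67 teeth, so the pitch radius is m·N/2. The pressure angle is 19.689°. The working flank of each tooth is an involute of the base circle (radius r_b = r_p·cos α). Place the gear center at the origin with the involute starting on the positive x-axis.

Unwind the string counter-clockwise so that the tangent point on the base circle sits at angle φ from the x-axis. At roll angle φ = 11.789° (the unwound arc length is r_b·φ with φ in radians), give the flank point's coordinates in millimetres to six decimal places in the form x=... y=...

x=135.216399 y=0.382939

pitch radius r_p = m·N/2 = 4.199·67/2 = 140.666500
base radius r_b = r_p·cos α = 140.666500·cos 19.689° = 132.442468
roll angle φ = 11.789° = 0.20575687 rad
x = r_b·(cos φ + φ·sin φ) = 132.442468·(0.97890663 + 0.20575687·0.20430812) = 135.216399
y = r_b·(sin φ − φ·cos φ) = 132.442468·(0.20430812 − 0.20575687·0.97890663) = 0.382939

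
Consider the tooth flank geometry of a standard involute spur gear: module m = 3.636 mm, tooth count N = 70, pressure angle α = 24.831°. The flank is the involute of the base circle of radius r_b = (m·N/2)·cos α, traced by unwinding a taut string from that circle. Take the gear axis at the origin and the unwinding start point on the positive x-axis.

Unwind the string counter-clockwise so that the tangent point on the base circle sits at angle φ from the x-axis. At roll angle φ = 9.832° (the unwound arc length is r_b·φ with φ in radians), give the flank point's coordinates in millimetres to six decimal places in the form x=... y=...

x=117.182844 y=0.193963

pitch radius r_p = m·N/2 = 3.636·70/2 = 127.260000
base radius r_b = r_p·cos α = 127.260000·cos 24.831° = 115.494864
roll angle φ = 9.832° = 0.17160077 rad
x = r_b·(cos φ + φ·sin φ) = 115.494864·(0.98531268 + 0.17160077·0.17075983) = 117.182844
y = r_b·(sin φ − φ·cos φ) = 115.494864·(0.17075983 − 0.17160077·0.98531268) = 0.193963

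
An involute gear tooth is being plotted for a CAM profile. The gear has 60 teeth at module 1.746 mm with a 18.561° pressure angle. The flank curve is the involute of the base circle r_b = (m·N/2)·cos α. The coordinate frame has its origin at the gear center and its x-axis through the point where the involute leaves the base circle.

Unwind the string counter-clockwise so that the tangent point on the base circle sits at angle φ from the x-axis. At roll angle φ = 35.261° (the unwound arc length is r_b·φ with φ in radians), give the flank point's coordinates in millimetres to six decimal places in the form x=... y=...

x=58.186986 y=3.713840

pitch radius r_p = m·N/2 = 1.746·60/2 = 52.380000
base radius r_b = r_p·cos α = 52.380000·cos 18.561° = 49.655470
roll angle φ = 35.261° = 0.61542055 rad
x = r_b·(cos φ + φ·sin φ) = 49.655470·(0.81653074 + 0.61542055·0.57730196) = 58.186986
y = r_b·(sin φ − φ·cos φ) = 49.655470·(0.57730196 − 0.61542055·0.81653074) = 3.713840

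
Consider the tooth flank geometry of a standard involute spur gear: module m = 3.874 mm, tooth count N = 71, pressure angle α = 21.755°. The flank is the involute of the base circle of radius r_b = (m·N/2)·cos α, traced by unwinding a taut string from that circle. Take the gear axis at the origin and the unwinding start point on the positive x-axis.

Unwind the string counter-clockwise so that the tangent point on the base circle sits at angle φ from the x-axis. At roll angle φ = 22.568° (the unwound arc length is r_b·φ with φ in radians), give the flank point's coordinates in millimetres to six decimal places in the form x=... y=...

x=137.259482 y=2.561750

pitch radius r_p = m·N/2 = 3.874·71/2 = 137.527000
base radius r_b = r_p·cos α = 137.527000·cos 21.755° = 127.731944
roll angle φ = 22.568° = 0.39388591 rad
x = r_b·(cos φ + φ·sin φ) = 127.731944·(0.92342470 + 0.39388591·0.38377964) = 137.259482
y = r_b·(sin φ − φ·cos φ) = 127.731944·(0.38377964 − 0.39388591·0.92342470) = 2.561750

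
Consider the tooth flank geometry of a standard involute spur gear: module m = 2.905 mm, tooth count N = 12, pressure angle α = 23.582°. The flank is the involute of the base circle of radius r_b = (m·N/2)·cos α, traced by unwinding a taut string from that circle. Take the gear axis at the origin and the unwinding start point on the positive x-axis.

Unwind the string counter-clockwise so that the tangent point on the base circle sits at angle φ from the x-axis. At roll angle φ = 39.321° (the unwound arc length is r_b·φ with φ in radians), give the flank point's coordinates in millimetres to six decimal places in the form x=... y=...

pitch radius r_p = m·N/2 = 2.905·12/2 = 17.430000
base radius r_b = r_p·cos α = 17.430000·cos 23.582° = 15.974394
roll angle φ = 39.321° = 0.68628092 rad
x = r_b·(cos φ + φ·sin φ) = 15.974394·(0.77360801 + 0.68628092·0.63366446) = 19.304733
y = r_b·(sin φ − φ·cos φ) = 15.974394·(0.63366446 − 0.68628092·0.77360801) = 1.641402

x=19.304733 y=1.641402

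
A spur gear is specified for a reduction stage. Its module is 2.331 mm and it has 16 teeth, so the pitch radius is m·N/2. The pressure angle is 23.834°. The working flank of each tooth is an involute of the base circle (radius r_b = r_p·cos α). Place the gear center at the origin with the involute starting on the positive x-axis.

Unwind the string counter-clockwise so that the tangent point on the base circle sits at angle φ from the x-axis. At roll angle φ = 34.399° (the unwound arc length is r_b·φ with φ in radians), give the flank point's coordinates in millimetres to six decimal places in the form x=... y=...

x=19.860403 y=1.186679

pitch radius r_p = m·N/2 = 2.331·16/2 = 18.648000
base radius r_b = r_p·cos α = 18.648000·cos 23.834° = 17.057699
roll angle φ = 34.399° = 0.60037581 rad
x = r_b·(cos φ + φ·sin φ) = 17.057699·(0.82512336 + 0.60037581·0.56495260) = 19.860403
y = r_b·(sin φ − φ·cos φ) = 17.057699·(0.56495260 − 0.60037581·0.82512336) = 1.186679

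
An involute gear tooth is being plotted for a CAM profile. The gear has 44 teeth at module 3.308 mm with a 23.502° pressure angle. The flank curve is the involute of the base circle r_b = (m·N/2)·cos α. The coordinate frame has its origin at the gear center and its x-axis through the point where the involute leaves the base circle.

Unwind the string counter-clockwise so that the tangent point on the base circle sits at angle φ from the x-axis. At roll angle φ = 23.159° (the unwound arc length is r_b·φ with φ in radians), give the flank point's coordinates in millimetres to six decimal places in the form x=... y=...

pitch radius r_p = m·N/2 = 3.308·44/2 = 72.776000
base radius r_b = r_p·cos α = 72.776000·cos 23.502° = 66.738951
roll angle φ = 23.159° = 0.40420080 rad
x = r_b·(cos φ + φ·sin φ) = 66.738951·(0.91941700 + 0.40420080·0.39328409) = 71.970133
y = r_b·(sin φ − φ·cos φ) = 66.738951·(0.39328409 − 0.40420080·0.91941700) = 1.445232

x=71.970133 y=1.445232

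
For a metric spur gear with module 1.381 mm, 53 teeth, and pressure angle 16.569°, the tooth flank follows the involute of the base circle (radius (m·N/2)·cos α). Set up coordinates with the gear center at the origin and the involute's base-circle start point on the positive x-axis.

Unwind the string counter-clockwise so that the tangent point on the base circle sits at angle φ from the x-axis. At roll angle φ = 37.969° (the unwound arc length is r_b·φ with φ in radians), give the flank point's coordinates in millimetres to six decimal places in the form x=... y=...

x=41.953738 y=3.255564

pitch radius r_p = m·N/2 = 1.381·53/2 = 36.596500
base radius r_b = r_p·cos α = 36.596500·cos 16.569° = 35.076904
roll angle φ = 37.969° = 0.66268406 rad
x = r_b·(cos φ + φ·sin φ) = 35.076904·(0.78834374 + 0.66268406·0.61523503) = 41.953738
y = r_b·(sin φ − φ·cos φ) = 35.076904·(0.61523503 − 0.66268406·0.78834374) = 3.255564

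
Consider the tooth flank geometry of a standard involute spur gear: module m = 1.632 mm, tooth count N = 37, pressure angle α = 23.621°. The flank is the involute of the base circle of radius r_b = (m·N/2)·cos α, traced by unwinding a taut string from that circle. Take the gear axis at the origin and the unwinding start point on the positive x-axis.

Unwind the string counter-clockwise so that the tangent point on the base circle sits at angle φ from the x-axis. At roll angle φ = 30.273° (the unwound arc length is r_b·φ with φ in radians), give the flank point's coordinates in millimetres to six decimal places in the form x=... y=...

pitch radius r_p = m·N/2 = 1.632·37/2 = 30.192000
base radius r_b = r_p·cos α = 30.192000·cos 23.621° = 27.662391
roll angle φ = 30.273° = 0.52836352 rad
x = r_b·(cos φ + φ·sin φ) = 27.662391·(0.86363321 + 0.52836352·0.50412070) = 31.258287
y = r_b·(sin φ − φ·cos φ) = 27.662391·(0.50412070 − 0.52836352·0.86363321) = 1.322495

x=31.258287 y=1.322495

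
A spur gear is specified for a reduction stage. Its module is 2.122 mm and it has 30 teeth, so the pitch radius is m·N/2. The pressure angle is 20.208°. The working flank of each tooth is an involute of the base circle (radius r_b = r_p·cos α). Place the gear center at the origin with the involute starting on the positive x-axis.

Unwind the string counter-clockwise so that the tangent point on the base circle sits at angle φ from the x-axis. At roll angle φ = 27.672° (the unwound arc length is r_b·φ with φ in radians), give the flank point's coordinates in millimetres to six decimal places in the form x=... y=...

pitch radius r_p = m·N/2 = 2.122·30/2 = 31.830000
base radius r_b = r_p·cos α = 31.830000·cos 20.208° = 29.870698
roll angle φ = 27.672° = 0.48296751 rad
x = r_b·(cos φ + φ·sin φ) = 29.870698·(0.88562068 + 0.48296751·0.46440931) = 33.153944
y = r_b·(sin φ − φ·cos φ) = 29.870698·(0.46440931 − 0.48296751·0.88562068) = 1.095755

x=33.153944 y=1.095755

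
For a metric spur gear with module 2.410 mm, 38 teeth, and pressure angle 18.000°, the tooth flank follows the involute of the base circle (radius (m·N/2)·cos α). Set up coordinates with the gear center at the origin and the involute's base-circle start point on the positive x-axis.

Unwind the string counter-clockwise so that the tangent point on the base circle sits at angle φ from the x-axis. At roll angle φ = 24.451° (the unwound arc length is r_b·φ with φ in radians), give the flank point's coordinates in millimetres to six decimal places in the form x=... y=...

pitch radius r_p = m·N/2 = 2.410·38/2 = 45.790000
base radius r_b = r_p·cos α = 45.790000·cos 18.000° = 43.548878
roll angle φ = 24.451° = 0.42675046 rad
x = r_b·(cos φ + φ·sin φ) = 43.548878·(0.91031559 + 0.42675046·0.41391488) = 47.335625
y = r_b·(sin φ − φ·cos φ) = 43.548878·(0.41391488 − 0.42675046·0.91031559) = 1.107765

x=47.335625 y=1.107765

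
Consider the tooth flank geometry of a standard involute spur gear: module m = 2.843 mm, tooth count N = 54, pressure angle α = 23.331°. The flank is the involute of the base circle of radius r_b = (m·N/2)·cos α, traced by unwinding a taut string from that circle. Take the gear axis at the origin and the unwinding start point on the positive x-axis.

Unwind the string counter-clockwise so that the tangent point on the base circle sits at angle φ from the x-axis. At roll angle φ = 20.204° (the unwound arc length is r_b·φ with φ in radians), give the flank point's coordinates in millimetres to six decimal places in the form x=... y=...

x=74.731340 y=1.017434

pitch radius r_p = m·N/2 = 2.843·54/2 = 76.761000
base radius r_b = r_p·cos α = 76.761000·cos 23.331° = 70.484425
roll angle φ = 20.204° = 0.35262632 rad
x = r_b·(cos φ + φ·sin φ) = 70.484425·(0.93846891 + 0.35262632·0.34536372) = 74.731340
y = r_b·(sin φ − φ·cos φ) = 70.484425·(0.34536372 − 0.35262632·0.93846891) = 1.017434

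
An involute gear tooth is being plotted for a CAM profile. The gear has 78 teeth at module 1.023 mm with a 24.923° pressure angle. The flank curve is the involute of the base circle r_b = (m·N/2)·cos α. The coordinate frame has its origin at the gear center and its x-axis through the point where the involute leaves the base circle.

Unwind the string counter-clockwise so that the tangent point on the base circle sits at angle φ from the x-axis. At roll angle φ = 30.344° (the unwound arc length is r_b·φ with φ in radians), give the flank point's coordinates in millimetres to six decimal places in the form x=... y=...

pitch radius r_p = m·N/2 = 1.023·78/2 = 39.897000
base radius r_b = r_p·cos α = 39.897000·cos 24.923° = 36.181589
roll angle φ = 30.344° = 0.52960271 rad
x = r_b·(cos φ + φ·sin φ) = 36.181589·(0.86300785 + 0.52960271·0.50519052) = 40.905389
y = r_b·(sin φ − φ·cos φ) = 36.181589·(0.50519052 − 0.52960271·0.86300785) = 1.741754

x=40.905389 y=1.741754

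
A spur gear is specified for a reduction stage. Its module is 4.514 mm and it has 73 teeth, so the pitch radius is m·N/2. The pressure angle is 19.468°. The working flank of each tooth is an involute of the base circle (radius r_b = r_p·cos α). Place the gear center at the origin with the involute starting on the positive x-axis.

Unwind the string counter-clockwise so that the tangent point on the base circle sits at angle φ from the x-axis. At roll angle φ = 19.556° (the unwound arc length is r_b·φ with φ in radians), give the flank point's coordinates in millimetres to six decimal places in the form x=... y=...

x=164.127816 y=2.035026

pitch radius r_p = m·N/2 = 4.514·73/2 = 164.761000
base radius r_b = r_p·cos α = 164.761000·cos 19.468° = 155.341247
roll angle φ = 19.556° = 0.34131659 rad
x = r_b·(cos φ + φ·sin φ) = 155.341247·(0.94231478 + 0.34131659·0.33472802) = 164.127816
y = r_b·(sin φ − φ·cos φ) = 155.341247·(0.33472802 − 0.34131659·0.94231478) = 2.035026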